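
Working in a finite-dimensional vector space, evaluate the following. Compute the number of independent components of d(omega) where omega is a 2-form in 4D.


The exterior derivative of a p-form is a (p+1)-form.
Its number of independent components is C(n, p+1).
n = 4, p+1 = 3
C(4, 3) = 4

4


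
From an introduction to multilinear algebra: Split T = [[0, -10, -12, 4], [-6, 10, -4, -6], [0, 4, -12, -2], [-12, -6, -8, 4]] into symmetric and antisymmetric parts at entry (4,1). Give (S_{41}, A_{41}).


T_{41} = -12
T_{14} = 4
S_{41} = (-12 + 4)/2 = -8/2 = -4
A_{41} = (-12 - 4)/2 = -16/2 = -8
Check: S + A = -4 + -8 = -12 = T_{41}.

(-4, -8)


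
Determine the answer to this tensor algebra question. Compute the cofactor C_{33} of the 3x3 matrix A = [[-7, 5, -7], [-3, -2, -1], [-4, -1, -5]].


To find cofactor C_{33}, delete row 3 and column 3.
The resulting 2x2 submatrix is: [[-7, 5], [-3, -2]]
Minor M_{33} = -7*-2 - 5*-3
  = 14 - -15 = 29
Sign = (-1)^(3+3) = (-1)^6 = 1
Cofactor C_{33} = 1 * 29 = 29

29


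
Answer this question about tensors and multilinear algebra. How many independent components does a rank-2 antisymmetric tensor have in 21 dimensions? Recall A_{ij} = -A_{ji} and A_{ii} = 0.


An antisymmetric rank-2 tensor satisfies A_{ij} = -A_{ji}, so diagonal entries are zero.
The independent components are the upper-triangular entries: C(n, 2) = n(n-1)/2.
n = 21
C(21, 2) = 21 * 20 / 2 = 420 / 2 = 210

210


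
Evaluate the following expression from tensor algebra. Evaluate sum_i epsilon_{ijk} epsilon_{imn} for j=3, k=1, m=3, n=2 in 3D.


Using the identity: epsilon_{ijk} epsilon_{imn} = delta_{jm} delta_{kn} - delta_{jn} delta_{km}.
delta_{33} = 1
delta_{12} = 0
delta_{32} = 0
delta_{13} = 0
Result = 1 * 0 - 0 * 0 = 0 - 0 = 0

0


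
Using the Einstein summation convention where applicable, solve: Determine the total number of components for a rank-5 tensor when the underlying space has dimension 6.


The number of components of a rank-r tensor in d dimensions is d^r.
Here d = 6 and r = 5.
6^5 = 7776

7776


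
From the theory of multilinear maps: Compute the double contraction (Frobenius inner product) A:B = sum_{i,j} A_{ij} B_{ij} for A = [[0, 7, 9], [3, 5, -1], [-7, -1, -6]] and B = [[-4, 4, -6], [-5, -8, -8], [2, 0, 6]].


A:B = sum over all i,j of A_{ij} * B_{ij}.
Row 1: 0*-4=0, 7*4=28, 9*-6=-54 => row sum = -26
Row 2: 3*-5=-15, 5*-8=-40, -1*-8=8 => row sum = -47
Row 3: -7*2=-14, -1*0=0, -6*6=-36 => row sum = -50
Total = -26 + -47 + -50 = -123

-123


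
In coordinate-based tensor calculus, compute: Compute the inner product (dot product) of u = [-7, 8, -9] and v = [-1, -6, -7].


The inner product u . v = sum of u_i * v_i.
Term-by-term: -7 * -1, 8 * -6, -9 * -7
Products: 7, -48, 63
Sum = 7 + -48 + 63 = 22

22


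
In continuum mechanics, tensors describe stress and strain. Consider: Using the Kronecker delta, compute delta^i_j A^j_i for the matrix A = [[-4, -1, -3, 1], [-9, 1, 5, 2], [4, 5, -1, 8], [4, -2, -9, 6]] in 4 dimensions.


The contraction (trace) of a rank-2 tensor is the sum of its diagonal elements.
Diagonal entries: A[1,1] = -4, A[2,2] = 1, A[3,3] = -1, A[4,4] = 6
Tr(A) = -4 + 1 + -1 + 6 = 2

2


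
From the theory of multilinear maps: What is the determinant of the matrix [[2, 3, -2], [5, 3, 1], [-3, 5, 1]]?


Expanding along the first row, det(A) = a11*M_11 - a12*M_12 + a13*M_13, where M_1j is the (1,j) minor.
Minor M_11 = 3*1 - 1*5 = -2
Minor M_12 = 5*1 - 1*-3 = 8
Minor M_13 = 5*5 - 3*-3 = 34
det = 2*(-2) - 3*(8) + -2*(34)
    = -4 - 24 + -68
    = -96

-96


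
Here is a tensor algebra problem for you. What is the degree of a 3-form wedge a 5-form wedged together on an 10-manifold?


The degree of a wedge product is the sum of the degrees of the individual forms.
Degrees: 3, 5
Total degree = 3 + 5 = 8

8


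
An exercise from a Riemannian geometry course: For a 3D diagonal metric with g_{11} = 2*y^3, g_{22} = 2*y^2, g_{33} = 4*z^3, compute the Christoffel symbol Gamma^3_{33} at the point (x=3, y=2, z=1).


For a diagonal metric, Gamma^k_{ij} = (1/2) g^{kk} (dg_{ik}/dx_j + dg_{jk}/dx_i - dg_{ij}/dx_k).
The metric is diagonal, so g_{ab} = 0 for a != b.
At the given point: g_{11} = 16, g_{22} = 8, g_{33} = 4
g^{33} = 1/4
dg_{33}/dx_3 = dg_{33}/dx_3 = 12
dg_{33}/dx_3 = dg_{33}/dx_3 = 12
dg_{33}/dx_3 = dg_{33}/dx_3 = 12
Numerator = 12 + 12 - 12 = 12
Gamma^3_{33} = 12 / (2 * 4) = 3/2

3/2


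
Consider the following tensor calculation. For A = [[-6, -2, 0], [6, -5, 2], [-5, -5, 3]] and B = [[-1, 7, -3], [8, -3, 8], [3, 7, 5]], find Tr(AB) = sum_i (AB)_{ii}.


Tr(AB) = sum_i (AB)_{ii} where (AB)_{ii} = sum_k A_{ik} B_{ki}.
(AB)_{11} = -6*-1 + -2*8 + 0*3 = -10
(AB)_{22} = 6*7 + -5*-3 + 2*7 = 71
(AB)_{33} = -5*-3 + -5*8 + 3*5 = -10
Tr(AB) = -10 + 71 + -10 = 51

51


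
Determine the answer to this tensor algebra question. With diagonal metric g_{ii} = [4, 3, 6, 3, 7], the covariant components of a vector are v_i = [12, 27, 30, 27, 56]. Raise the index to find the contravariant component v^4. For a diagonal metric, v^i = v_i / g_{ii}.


To raise an index with a diagonal metric: v^i = v_i / g_{ii}.
For index 4: v_4 = 27, g_{44} = 3
v^4 = 27 / 3 = 9

9


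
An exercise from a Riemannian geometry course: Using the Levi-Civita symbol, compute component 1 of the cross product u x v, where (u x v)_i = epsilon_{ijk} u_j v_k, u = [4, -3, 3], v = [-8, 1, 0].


(u x v)_1 = sum_{j,k} epsilon_{1jk} u_j v_k. Only permutations of (1,2,3) contribute; the two non-zero terms are:
eps_{123} u_2 v_3 = 1 * -3 * 0 = 0
eps_{132} u_3 v_2 = -1 * 3 * 1 = -3
(u x v)_1 = -3

-3


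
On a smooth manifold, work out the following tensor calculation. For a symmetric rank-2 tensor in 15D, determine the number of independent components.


A symmetric rank-2 tensor in d dimensions has d(d+1)/2 independent components.
d = 15
d(d+1)/2 = 15 * 16 / 2 = 240 / 2 = 120

120


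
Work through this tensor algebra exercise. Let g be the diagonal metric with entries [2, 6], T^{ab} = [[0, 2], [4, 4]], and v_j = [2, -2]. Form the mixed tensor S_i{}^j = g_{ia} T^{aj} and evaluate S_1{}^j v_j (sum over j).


Step 1: lower the first index. For a diagonal metric, g_{ia} T^{aj} = g_{ii} T^{ij} (no sum on i).
g_{11} = 2
S_1{}^1 = 2 * T^{11} = 2 * 0 = 0
S_1{}^2 = 2 * T^{12} = 2 * 2 = 4
Step 2: contract S_1{}^j with v_j.
S_1{}^1 * v_1 = 0 * 2 = 0
S_1{}^2 * v_2 = 4 * -2 = -8
Result = 0 + -8 = -8

-8


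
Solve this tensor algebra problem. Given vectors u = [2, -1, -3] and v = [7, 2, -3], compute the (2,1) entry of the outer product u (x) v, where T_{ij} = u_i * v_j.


The outer product entry T_{ij} = u_i * v_j.
We need i=2, j=1.
u_2 = -1, v_1 = 7
T_{2,1} = -1 * 7 = -7

-7


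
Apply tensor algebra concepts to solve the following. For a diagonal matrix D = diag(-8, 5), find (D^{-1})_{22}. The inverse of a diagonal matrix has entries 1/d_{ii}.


For a diagonal matrix, the inverse has entries (D^{-1})_{ii} = 1/d_{ii}.
The diagonal entries are: d_{11} = -8, d_{22} = 5
We need (D^{-1})_{22} = 1/d_{22} = 1/5 = 1/5

1/5


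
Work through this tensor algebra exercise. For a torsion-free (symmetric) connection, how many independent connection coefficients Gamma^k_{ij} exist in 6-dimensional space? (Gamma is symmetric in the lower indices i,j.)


Christoffel symbols Gamma^k_{ij} are symmetric in i,j, so there are d * d(d+1)/2 independent symbols.
d = 6
d(d+1)/2 = 6 * 7 / 2 = 21
Total = 6 * 21 = 126

126


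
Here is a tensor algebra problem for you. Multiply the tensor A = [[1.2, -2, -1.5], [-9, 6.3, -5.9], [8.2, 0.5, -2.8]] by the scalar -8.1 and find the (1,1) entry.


Scalar multiplication: (cA)_{ij} = c * A_{ij}.
c = -8.1
A_{11} = 1.2
(cA)_{11} = -8.1 * 1.2 = -9.72

-9.72


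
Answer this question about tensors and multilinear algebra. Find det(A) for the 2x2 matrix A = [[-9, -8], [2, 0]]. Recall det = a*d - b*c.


For a 2x2 matrix [[a, b], [c, d]], det = a*d - b*c.
a = -9, b = -8, c = 2, d = 0
a*d = -9 * 0 = 0
b*c = -8 * 2 = -16
det = 0 - -16 = 16

16


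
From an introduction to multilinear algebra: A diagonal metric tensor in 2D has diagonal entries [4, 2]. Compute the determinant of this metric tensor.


For a diagonal metric, the determinant is the product of diagonal entries.
Diagonal entries: 4, 2
det(g) = 4 * 2 = 8

8


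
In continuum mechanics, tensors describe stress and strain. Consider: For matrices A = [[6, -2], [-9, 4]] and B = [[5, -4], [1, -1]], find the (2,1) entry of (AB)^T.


(AB)^T_{ij} = (AB)_{ji} = sum_k A_{jk} B_{ki}.
For i=2, j=1 we need (AB)_{12}:
A_{11} * B_{12} = 6 * -4 = -24
A_{12} * B_{22} = -2 * -1 = 2
Sum = -24 + 2 = -22

-22


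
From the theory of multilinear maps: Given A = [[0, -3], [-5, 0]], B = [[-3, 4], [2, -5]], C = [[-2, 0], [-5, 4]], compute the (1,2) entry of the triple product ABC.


(ABC)_{12} = sum_m (AB)_{1m} C_{m2}. First compute row 1 of AB.
(AB)_{11} = 0*-3 + -3*2 = -6
(AB)_{12} = 0*4 + -3*-5 = 15
Now contract with column 2 of C:
(AB)_{11} * C_{12} = -6 * 0 = 0
(AB)_{12} * C_{22} = 15 * 4 = 60
(ABC)_{12} = 0 + 60 = 60

60


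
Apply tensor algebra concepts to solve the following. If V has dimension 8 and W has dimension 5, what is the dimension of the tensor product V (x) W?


The dimension of a tensor product is the product of dimensions.
dim(V) = 8, dim(W) = 5
dim(V (x) W) = 8 * 5 = 40

40


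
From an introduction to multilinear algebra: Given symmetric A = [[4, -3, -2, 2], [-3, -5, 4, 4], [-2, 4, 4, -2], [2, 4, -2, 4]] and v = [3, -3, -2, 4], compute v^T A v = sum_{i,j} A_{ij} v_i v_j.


First compute Av:
(Av)_1 = 4*3 + -3*-3 + -2*-2 + 2*4 = 33
(Av)_2 = -3*3 + -5*-3 + 4*-2 + 4*4 = 14
(Av)_3 = -2*3 + 4*-3 + 4*-2 + -2*4 = -34
(Av)_4 = 2*3 + 4*-3 + -2*-2 + 4*4 = 14
Av = [33, 14, -34, 14]
Then v^T (Av) = 3*33 + -3*14 + -2*-34 + 4*14
= 99 + -42 + 68 + 56 = 181

181


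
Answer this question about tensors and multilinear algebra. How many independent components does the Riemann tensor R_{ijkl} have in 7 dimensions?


The Riemann tensor in d dimensions has d^2(d^2 - 1)/12 independent components.
d = 7, so d^2 = 49
d^2 - 1 = 48
d^2(d^2 - 1) = 49 * 48 = 2352
Divide by 12: 2352 / 12 = 196

196


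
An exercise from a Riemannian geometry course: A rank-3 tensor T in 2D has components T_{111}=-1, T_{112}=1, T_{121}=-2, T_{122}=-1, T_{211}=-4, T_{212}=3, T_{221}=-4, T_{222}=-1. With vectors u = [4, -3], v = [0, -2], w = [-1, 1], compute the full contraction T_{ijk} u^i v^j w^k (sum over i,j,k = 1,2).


S = sum over i,j,k of T_{ijk} u_i v_j w_k. Expanding all 8 terms:
T_{111}*u_1*v_1*w_1 = -1*4*0*-1 = 0  (running total: 0)
T_{112}*u_1*v_1*w_2 = 1*4*0*1 = 0  (running total: 0)
T_{121}*u_1*v_2*w_1 = -2*4*-2*-1 = -16  (running total: -16)
T_{122}*u_1*v_2*w_2 = -1*4*-2*1 = 8  (running total: -8)
T_{211}*u_2*v_1*w_1 = -4*-3*0*-1 = 0  (running total: -8)
T_{212}*u_2*v_1*w_2 = 3*-3*0*1 = 0  (running total: -8)
T_{221}*u_2*v_2*w_1 = -4*-3*-2*-1 = 24  (running total: 16)
T_{222}*u_2*v_2*w_2 = -1*-3*-2*1 = -6  (running total: 10)
S = 10

10


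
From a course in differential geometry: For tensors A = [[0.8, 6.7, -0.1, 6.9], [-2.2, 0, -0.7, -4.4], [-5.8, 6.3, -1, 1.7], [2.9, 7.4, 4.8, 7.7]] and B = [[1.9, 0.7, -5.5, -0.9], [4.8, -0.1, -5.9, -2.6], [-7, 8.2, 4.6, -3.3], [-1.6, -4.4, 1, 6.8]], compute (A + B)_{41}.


Tensor addition is component-wise: (A + B)_{ij} = A_{ij} + B_{ij}.
A_{41} = 2.9
B_{41} = -1.6
(A + B)_{41} = 2.9 + -1.6 = 1.3

1.3


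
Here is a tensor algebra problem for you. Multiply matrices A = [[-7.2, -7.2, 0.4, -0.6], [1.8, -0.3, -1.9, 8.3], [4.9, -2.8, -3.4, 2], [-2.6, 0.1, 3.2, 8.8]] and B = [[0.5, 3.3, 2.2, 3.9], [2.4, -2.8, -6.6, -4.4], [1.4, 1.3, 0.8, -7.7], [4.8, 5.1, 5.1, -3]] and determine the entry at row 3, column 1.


(AB)_{ij} = sum_k A_{ik} B_{kj}.
For i=3, j=1:
A_{31} * B_{11} = 4.9 * 0.5 = 2.45
A_{32} * B_{21} = -2.8 * 2.4 = -6.72
A_{33} * B_{31} = -3.4 * 1.4 = -4.76
A_{34} * B_{41} = 2 * 4.8 = 9.6
Sum = 2.45 + -6.72 + -4.76 + 9.6 = 0.57

0.57


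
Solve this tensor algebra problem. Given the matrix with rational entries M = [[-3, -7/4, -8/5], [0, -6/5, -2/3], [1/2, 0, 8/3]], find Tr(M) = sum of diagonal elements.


The trace is the sum of diagonal entries.
Diagonal: M[1,1] = -3, M[2,2] = -6/5, M[3,3] = 8/3
Tr(M) = -3 + -6/5 + 8/3
Computing step by step:
After adding M[1,1]: -3
After adding M[2,2]: -21/5
After adding M[3,3]: -23/15
Tr(M) = -23/15

-23/15


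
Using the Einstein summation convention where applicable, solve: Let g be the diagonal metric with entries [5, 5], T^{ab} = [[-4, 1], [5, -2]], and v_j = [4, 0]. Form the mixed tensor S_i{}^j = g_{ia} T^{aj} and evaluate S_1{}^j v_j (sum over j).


Step 1: lower the first index. For a diagonal metric, g_{ia} T^{aj} = g_{ii} T^{ij} (no sum on i).
g_{11} = 5
S_1{}^1 = 5 * T^{11} = 5 * -4 = -20
S_1{}^2 = 5 * T^{12} = 5 * 1 = 5
Step 2: contract S_1{}^j with v_j.
S_1{}^1 * v_1 = -20 * 4 = -80
S_1{}^2 * v_2 = 5 * 0 = 0
Result = -80 + 0 = -80

-80


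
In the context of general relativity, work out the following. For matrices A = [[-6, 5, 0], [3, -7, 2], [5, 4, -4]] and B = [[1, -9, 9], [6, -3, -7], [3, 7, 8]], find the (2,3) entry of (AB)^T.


(AB)^T_{ij} = (AB)_{ji} = sum_k A_{jk} B_{ki}.
For i=2, j=3 we need (AB)_{32}:
A_{31} * B_{12} = 5 * -9 = -45
A_{32} * B_{22} = 4 * -3 = -12
A_{33} * B_{32} = -4 * 7 = -28
Sum = -45 + -12 + -28 = -85

-85


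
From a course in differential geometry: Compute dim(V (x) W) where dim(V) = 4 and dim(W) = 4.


The dimension of a tensor product is the product of dimensions.
dim(V) = 4, dim(W) = 4
dim(V (x) W) = 4 * 4 = 16

16


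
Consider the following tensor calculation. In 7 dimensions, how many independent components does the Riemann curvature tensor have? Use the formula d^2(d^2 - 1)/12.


The Riemann tensor in d dimensions has d^2(d^2 - 1)/12 independent components.
d = 7, so d^2 = 49
d^2 - 1 = 48
d^2(d^2 - 1) = 49 * 48 = 2352
Divide by 12: 2352 / 12 = 196

196


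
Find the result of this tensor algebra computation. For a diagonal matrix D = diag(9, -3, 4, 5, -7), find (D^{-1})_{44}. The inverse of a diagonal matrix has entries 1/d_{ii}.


For a diagonal matrix, the inverse has entries (D^{-1})_{ii} = 1/d_{ii}.
The diagonal entries are: d_{11} = 9, d_{22} = -3, d_{33} = 4, d_{44} = 5, d_{55} = -7
We need (D^{-1})_{44} = 1/d_{44} = 1/5 = 1/5

1/5


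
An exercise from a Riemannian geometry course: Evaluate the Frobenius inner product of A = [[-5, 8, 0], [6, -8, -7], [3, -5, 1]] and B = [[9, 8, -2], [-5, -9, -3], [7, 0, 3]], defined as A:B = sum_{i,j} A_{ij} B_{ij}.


A:B = sum over all i,j of A_{ij} * B_{ij}.
Row 1: -5*9=-45, 8*8=64, 0*-2=0 => row sum = 19
Row 2: 6*-5=-30, -8*-9=72, -7*-3=21 => row sum = 63
Row 3: 3*7=21, -5*0=0, 1*3=3 => row sum = 24
Total = 19 + 63 + 24 = 106

106


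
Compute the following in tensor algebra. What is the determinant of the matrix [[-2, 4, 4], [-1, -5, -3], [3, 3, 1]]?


Expanding along the first row, det(A) = a11*M_11 - a12*M_12 + a13*M_13, where M_1j is the (1,j) minor.
Minor M_11 = -5*1 - -3*3 = 4
Minor M_12 = -1*1 - -3*3 = 8
Minor M_13 = -1*3 - -5*3 = 12
det = -2*(4) - 4*(8) + 4*(12)
    = -8 - 32 + 48
    = 8

8


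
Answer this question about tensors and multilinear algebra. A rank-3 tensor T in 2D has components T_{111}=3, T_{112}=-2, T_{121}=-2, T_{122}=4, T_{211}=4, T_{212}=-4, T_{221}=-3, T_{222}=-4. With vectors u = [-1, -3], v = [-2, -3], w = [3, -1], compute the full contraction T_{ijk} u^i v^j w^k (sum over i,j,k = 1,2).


S = sum over i,j,k of T_{ijk} u_i v_j w_k. Expanding all 8 terms:
T_{111}*u_1*v_1*w_1 = 3*-1*-2*3 = 18  (running total: 18)
T_{112}*u_1*v_1*w_2 = -2*-1*-2*-1 = 4  (running total: 22)
T_{121}*u_1*v_2*w_1 = -2*-1*-3*3 = -18  (running total: 4)
T_{122}*u_1*v_2*w_2 = 4*-1*-3*-1 = -12  (running total: -8)
T_{211}*u_2*v_1*w_1 = 4*-3*-2*3 = 72  (running total: 64)
T_{212}*u_2*v_1*w_2 = -4*-3*-2*-1 = 24  (running total: 88)
T_{221}*u_2*v_2*w_1 = -3*-3*-3*3 = -81  (running total: 7)
T_{222}*u_2*v_2*w_2 = -4*-3*-3*-1 = 36  (running total: 43)
S = 43

43


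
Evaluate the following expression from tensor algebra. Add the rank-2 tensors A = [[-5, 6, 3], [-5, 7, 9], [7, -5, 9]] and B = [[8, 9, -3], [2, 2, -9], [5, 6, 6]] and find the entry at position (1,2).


Tensor addition is component-wise: (A + B)_{ij} = A_{ij} + B_{ij}.
A_{12} = 6
B_{12} = 9
(A + B)_{12} = 6 + 9 = 15

15


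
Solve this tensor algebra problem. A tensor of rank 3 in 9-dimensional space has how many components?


The number of components of a rank-r tensor in d dimensions is d^r.
Here d = 9 and r = 3.
9^3 = 729

729


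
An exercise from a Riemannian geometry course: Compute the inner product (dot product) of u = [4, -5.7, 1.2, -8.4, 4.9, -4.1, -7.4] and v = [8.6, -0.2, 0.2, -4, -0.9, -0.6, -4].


The inner product u . v = sum of u_i * v_i.
Term-by-term: 4 * 8.6, -5.7 * -0.2, 1.2 * 0.2, -8.4 * -4, 4.9 * -0.9, -4.1 * -0.6, -7.4 * -4
Products: 34.4, 1.14, 0.24, 33.6, -4.41, 2.46, 29.6
Sum = 34.4 + 1.14 + 0.24 + 33.6 + -4.41 + 2.46 + 29.6 = 97.03

97.03


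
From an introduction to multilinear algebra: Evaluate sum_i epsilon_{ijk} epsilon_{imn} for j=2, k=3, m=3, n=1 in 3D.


Using the identity: epsilon_{ijk} epsilon_{imn} = delta_{jm} delta_{kn} - delta_{jn} delta_{km}.
delta_{23} = 0
delta_{31} = 0
delta_{21} = 0
delta_{33} = 1
Result = 0 * 0 - 0 * 1 = 0 - 0 = 0

0


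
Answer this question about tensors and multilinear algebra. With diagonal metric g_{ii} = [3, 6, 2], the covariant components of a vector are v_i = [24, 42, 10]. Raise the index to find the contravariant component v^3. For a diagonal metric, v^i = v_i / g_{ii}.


To raise an index with a diagonal metric: v^i = v_i / g_{ii}.
For index 3: v_3 = 10, g_{33} = 2
v^3 = 10 / 2 = 5

5


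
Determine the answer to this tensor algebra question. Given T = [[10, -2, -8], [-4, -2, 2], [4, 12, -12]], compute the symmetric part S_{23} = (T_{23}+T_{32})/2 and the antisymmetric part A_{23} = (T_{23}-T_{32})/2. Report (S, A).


T_{23} = 2
T_{32} = 12
S_{23} = (2 + 12)/2 = 14/2 = 7
A_{23} = (2 - 12)/2 = -10/2 = -5
Check: S + A = 7 + -5 = 2 = T_{23}.

(7, -5)


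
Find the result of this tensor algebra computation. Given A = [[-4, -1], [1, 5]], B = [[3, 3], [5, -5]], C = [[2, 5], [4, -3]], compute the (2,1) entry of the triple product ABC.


(ABC)_{21} = sum_m (AB)_{2m} C_{m1}. First compute row 2 of AB.
(AB)_{21} = 1*3 + 5*5 = 28
(AB)_{22} = 1*3 + 5*-5 = -22
Now contract with column 1 of C:
(AB)_{21} * C_{11} = 28 * 2 = 56
(AB)_{22} * C_{21} = -22 * 4 = -88
(ABC)_{21} = 56 + -88 = -32

-32


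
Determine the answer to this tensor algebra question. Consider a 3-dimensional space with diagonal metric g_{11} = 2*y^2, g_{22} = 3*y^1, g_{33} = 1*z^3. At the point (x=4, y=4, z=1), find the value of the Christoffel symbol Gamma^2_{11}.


For a diagonal metric, Gamma^k_{ij} = (1/2) g^{kk} (dg_{ik}/dx_j + dg_{jk}/dx_i - dg_{ij}/dx_k).
The metric is diagonal, so g_{ab} = 0 for a != b.
At the given point: g_{11} = 32, g_{22} = 12, g_{33} = 1
g^{22} = 1/12
dg_{12}/dx_1 = 0 (off-diagonal)
dg_{12}/dx_1 = 0 (off-diagonal)
dg_{11}/dx_2 = dg_{11}/dx_2 = 16
Numerator = 0 + 0 - 16 = -16
Gamma^2_{11} = -16 / (2 * 12) = -2/3

-2/3


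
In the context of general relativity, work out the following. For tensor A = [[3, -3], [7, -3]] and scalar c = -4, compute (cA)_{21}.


Scalar multiplication: (cA)_{ij} = c * A_{ij}.
c = -4
A_{21} = 7
(cA)_{21} = -4 * 7 = -28

-28


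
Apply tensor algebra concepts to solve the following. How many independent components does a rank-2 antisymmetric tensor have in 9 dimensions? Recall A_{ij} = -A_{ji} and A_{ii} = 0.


An antisymmetric rank-2 tensor satisfies A_{ij} = -A_{ji}, so diagonal entries are zero.
The independent components are the upper-triangular entries: C(n, 2) = n(n-1)/2.
n = 9
C(9, 2) = 9 * 8 / 2 = 72 / 2 = 36

36


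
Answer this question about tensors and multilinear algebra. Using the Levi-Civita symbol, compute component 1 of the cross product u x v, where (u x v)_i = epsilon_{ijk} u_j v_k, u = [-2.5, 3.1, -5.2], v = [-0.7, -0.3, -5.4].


(u x v)_1 = sum_{j,k} epsilon_{1jk} u_j v_k. Only permutations of (1,2,3) contribute; the two non-zero terms are:
eps_{123} u_2 v_3 = 1 * 3.1 * -5.4 = -16.74
eps_{132} u_3 v_2 = -1 * -5.2 * -0.3 = -1.56
(u x v)_1 = -18.3

-18.3


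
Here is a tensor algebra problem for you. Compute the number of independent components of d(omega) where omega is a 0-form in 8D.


The exterior derivative of a p-form is a (p+1)-form.
Its number of independent components is C(n, p+1).
n = 8, p+1 = 1
C(8, 1) = 8

8


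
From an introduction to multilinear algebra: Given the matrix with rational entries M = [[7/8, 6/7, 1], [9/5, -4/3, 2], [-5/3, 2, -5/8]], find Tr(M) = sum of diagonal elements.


The trace is the sum of diagonal entries.
Diagonal: M[1,1] = 7/8, M[2,2] = -4/3, M[3,3] = -5/8
Tr(M) = 7/8 + -4/3 + -5/8
Computing step by step:
After adding M[1,1]: 7/8
After adding M[2,2]: -11/24
After adding M[3,3]: -13/12
Tr(M) = -13/12

-13/12


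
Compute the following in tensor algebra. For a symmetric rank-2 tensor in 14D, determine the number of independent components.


A symmetric rank-2 tensor in d dimensions has d(d+1)/2 independent components.
d = 14
d(d+1)/2 = 14 * 15 / 2 = 210 / 2 = 105

105


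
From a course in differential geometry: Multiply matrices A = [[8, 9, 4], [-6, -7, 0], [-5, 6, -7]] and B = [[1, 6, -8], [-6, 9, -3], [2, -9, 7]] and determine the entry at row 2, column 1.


(AB)_{ij} = sum_k A_{ik} B_{kj}.
For i=2, j=1:
A_{21} * B_{11} = -6 * 1 = -6
A_{22} * B_{21} = -7 * -6 = 42
A_{23} * B_{31} = 0 * 2 = 0
Sum = -6 + 42 + 0 = 36

36


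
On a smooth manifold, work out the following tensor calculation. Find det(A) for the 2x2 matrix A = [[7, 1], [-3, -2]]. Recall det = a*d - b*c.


For a 2x2 matrix [[a, b], [c, d]], det = a*d - b*c.
a = 7, b = 1, c = -3, d = -2
a*d = 7 * -2 = -14
b*c = 1 * -3 = -3
det = -14 - -3 = -11

-11


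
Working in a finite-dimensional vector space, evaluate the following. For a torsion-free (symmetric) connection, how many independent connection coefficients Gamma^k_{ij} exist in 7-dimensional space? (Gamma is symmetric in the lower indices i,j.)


Christoffel symbols Gamma^k_{ij} are symmetric in i,j, so there are d * d(d+1)/2 independent symbols.
d = 7
d(d+1)/2 = 7 * 8 / 2 = 28
Total = 7 * 28 = 196

196


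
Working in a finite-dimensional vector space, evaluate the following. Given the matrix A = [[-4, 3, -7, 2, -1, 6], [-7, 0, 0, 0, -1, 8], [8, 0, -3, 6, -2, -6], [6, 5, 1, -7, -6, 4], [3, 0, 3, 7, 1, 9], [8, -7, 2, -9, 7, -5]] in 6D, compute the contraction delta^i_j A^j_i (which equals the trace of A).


The contraction (trace) of a rank-2 tensor is the sum of its diagonal elements.
Diagonal entries: A[1,1] = -4, A[2,2] = 0, A[3,3] = -3, A[4,4] = -7, A[5,5] = 1, A[6,6] = -5
Tr(A) = -4 + 0 + -3 + -7 + 1 + -5 = -18

-18


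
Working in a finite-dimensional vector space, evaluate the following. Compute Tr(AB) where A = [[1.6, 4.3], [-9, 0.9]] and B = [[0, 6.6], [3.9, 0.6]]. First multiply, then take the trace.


Tr(AB) = sum_i (AB)_{ii} where (AB)_{ii} = sum_k A_{ik} B_{ki}.
(AB)_{11} = 1.6*0 + 4.3*3.9 = 16.77
(AB)_{22} = -9*6.6 + 0.9*0.6 = -58.86
Tr(AB) = 16.77 + -58.86 = -42.09

-42.09


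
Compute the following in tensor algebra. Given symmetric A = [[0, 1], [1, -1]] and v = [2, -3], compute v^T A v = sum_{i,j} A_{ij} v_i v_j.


First compute Av:
(Av)_1 = 0*2 + 1*-3 = -3
(Av)_2 = 1*2 + -1*-3 = 5
Av = [-3, 5]
Then v^T (Av) = 2*-3 + -3*5
= -6 + -15 = -21

-21


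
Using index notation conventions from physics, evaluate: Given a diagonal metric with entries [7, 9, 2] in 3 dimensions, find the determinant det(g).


For a diagonal metric, the determinant is the product of diagonal entries.
Diagonal entries: 7, 9, 2
det(g) = 7 * 9 * 2 = 126

126


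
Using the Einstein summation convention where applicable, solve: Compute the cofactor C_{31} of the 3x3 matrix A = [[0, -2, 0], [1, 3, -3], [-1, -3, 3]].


To find cofactor C_{31}, delete row 3 and column 1.
The resulting 2x2 submatrix is: [[-2, 0], [3, -3]]
Minor M_{31} = -2*-3 - 0*3
  = 6 - 0 = 6
Sign = (-1)^(3+1) = (-1)^4 = 1
Cofactor C_{31} = 1 * 6 = 6

6


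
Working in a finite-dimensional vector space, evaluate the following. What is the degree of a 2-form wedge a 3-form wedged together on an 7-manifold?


The degree of a wedge product is the sum of the degrees of the individual forms.
Degrees: 2, 3
Total degree = 2 + 3 = 5

5


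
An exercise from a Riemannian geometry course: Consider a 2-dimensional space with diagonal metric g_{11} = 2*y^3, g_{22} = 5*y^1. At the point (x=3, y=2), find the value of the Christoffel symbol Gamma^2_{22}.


For a diagonal metric, Gamma^k_{ij} = (1/2) g^{kk} (dg_{ik}/dx_j + dg_{jk}/dx_i - dg_{ij}/dx_k).
The metric is diagonal, so g_{ab} = 0 for a != b.
At the given point: g_{11} = 16, g_{22} = 10
g^{22} = 1/10
dg_{22}/dx_2 = dg_{22}/dx_2 = 5
dg_{22}/dx_2 = dg_{22}/dx_2 = 5
dg_{22}/dx_2 = dg_{22}/dx_2 = 5
Numerator = 5 + 5 - 5 = 5
Gamma^2_{22} = 5 / (2 * 10) = 1/4

1/4


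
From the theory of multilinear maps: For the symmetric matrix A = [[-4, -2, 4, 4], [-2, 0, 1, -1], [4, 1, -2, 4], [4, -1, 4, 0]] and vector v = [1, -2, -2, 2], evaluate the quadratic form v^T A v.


First compute Av:
(Av)_1 = -4*1 + -2*-2 + 4*-2 + 4*2 = 0
(Av)_2 = -2*1 + 0*-2 + 1*-2 + -1*2 = -6
(Av)_3 = 4*1 + 1*-2 + -2*-2 + 4*2 = 14
(Av)_4 = 4*1 + -1*-2 + 4*-2 + 0*2 = -2
Av = [0, -6, 14, -2]
Then v^T (Av) = 1*0 + -2*-6 + -2*14 + 2*-2
= 0 + 12 + -28 + -4 = -20

-20


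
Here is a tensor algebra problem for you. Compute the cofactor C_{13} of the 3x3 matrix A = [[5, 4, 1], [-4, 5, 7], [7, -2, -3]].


To find cofactor C_{13}, delete row 1 and column 3.
The resulting 2x2 submatrix is: [[-4, 5], [7, -2]]
Minor M_{13} = -4*-2 - 5*7
  = 8 - 35 = -27
Sign = (-1)^(1+3) = (-1)^4 = 1
Cofactor C_{13} = 1 * -27 = -27

-27


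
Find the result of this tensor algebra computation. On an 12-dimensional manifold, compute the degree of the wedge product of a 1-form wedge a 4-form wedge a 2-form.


The degree of a wedge product is the sum of the degrees of the individual forms.
Degrees: 1, 4, 2
Total degree = 1 + 4 + 2 = 7

7


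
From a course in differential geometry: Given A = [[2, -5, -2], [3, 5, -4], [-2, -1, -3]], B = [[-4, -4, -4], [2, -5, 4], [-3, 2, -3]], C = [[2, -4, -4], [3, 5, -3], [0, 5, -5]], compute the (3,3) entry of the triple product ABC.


(ABC)_{33} = sum_m (AB)_{3m} C_{m3}. First compute row 3 of AB.
(AB)_{31} = -2*-4 + -1*2 + -3*-3 = 15
(AB)_{32} = -2*-4 + -1*-5 + -3*2 = 7
(AB)_{33} = -2*-4 + -1*4 + -3*-3 = 13
Now contract with column 3 of C:
(AB)_{31} * C_{13} = 15 * -4 = -60
(AB)_{32} * C_{23} = 7 * -3 = -21
(AB)_{33} * C_{33} = 13 * -5 = -65
(ABC)_{33} = -60 + -21 + -65 = -146

-146


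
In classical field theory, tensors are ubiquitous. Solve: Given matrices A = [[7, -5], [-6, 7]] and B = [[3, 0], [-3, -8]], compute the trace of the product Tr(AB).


Tr(AB) = sum_i (AB)_{ii} where (AB)_{ii} = sum_k A_{ik} B_{ki}.
(AB)_{11} = 7*3 + -5*-3 = 36
(AB)_{22} = -6*0 + 7*-8 = -56
Tr(AB) = 36 + -56 = -20

-20


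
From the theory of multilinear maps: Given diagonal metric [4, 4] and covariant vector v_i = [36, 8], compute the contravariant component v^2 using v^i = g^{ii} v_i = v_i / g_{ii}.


To raise an index with a diagonal metric: v^i = v_i / g_{ii}.
For index 2: v_2 = 8, g_{22} = 4
v^2 = 8 / 4 = 2

2


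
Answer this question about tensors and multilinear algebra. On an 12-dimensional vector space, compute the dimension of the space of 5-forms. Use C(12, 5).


The dimension of the space of p-forms on an n-dimensional space is C(n, p).
n = 12, p = 5
C(12, 5) = 12! / (5! * 7!) = 792

792


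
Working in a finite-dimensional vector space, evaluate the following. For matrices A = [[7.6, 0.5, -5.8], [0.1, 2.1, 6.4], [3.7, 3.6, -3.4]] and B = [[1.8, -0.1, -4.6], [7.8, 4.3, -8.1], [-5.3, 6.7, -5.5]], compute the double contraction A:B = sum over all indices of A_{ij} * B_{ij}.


A:B = sum over all i,j of A_{ij} * B_{ij}.
Row 1: 7.6*1.8=13.68, 0.5*-0.1=-0.05, -5.8*-4.6=26.68 => row sum = 40.31
Row 2: 0.1*7.8=0.78, 2.1*4.3=9.03, 6.4*-8.1=-51.84 => row sum = -42.03
Row 3: 3.7*-5.3=-19.61, 3.6*6.7=24.12, -3.4*-5.5=18.7 => row sum = 23.21
Total = 40.31 + -42.03 + 23.21 = 21.49

21.49


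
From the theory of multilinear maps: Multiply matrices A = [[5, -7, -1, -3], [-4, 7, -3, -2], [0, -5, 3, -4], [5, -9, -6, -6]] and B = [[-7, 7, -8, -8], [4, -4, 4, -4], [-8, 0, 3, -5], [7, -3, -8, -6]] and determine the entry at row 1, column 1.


(AB)_{ij} = sum_k A_{ik} B_{kj}.
For i=1, j=1:
A_{11} * B_{11} = 5 * -7 = -35
A_{12} * B_{21} = -7 * 4 = -28
A_{13} * B_{31} = -1 * -8 = 8
A_{14} * B_{41} = -3 * 7 = -21
Sum = -35 + -28 + 8 + -21 = -76

-76


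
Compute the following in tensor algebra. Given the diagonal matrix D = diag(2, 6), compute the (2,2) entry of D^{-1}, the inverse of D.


For a diagonal matrix, the inverse has entries (D^{-1})_{ii} = 1/d_{ii}.
The diagonal entries are: d_{11} = 2, d_{22} = 6
We need (D^{-1})_{22} = 1/d_{22} = 1/6 = 1/6

1/6


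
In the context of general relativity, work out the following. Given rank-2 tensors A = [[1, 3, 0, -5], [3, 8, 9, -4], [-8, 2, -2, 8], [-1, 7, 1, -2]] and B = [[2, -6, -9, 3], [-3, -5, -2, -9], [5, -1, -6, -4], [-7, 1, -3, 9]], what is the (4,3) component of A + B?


Tensor addition is component-wise: (A + B)_{ij} = A_{ij} + B_{ij}.
A_{43} = 1
B_{43} = -3
(A + B)_{43} = 1 + -3 = -2

-2


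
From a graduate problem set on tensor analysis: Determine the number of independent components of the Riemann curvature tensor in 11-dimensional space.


The Riemann tensor in d dimensions has d^2(d^2 - 1)/12 independent components.
d = 11, so d^2 = 121
d^2 - 1 = 120
d^2(d^2 - 1) = 121 * 120 = 14520
Divide by 12: 14520 / 12 = 1210

1210


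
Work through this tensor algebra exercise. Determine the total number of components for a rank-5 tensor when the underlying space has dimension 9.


The number of components of a rank-r tensor in d dimensions is d^r.
Here d = 9 and r = 5.
9^5 = 59049

59049


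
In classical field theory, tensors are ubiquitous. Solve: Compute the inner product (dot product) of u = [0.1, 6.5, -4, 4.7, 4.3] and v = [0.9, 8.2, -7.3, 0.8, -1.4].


The inner product u . v = sum of u_i * v_i.
Term-by-term: 0.1 * 0.9, 6.5 * 8.2, -4 * -7.3, 4.7 * 0.8, 4.3 * -1.4
Products: 0.09, 53.3, 29.2, 3.76, -6.02
Sum = 0.09 + 53.3 + 29.2 + 3.76 + -6.02 = 80.33

80.33


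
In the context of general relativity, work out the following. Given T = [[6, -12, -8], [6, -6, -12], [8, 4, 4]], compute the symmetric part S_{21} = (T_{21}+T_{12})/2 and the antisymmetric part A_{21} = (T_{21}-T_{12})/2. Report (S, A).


T_{21} = 6
T_{12} = -12
S_{21} = (6 + -12)/2 = -6/2 = -3
A_{21} = (6 - -12)/2 = 18/2 = 9
Check: S + A = -3 + 9 = 6 = T_{21}.

(-3, 9)


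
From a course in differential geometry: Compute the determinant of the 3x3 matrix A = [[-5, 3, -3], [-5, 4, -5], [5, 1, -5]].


Expanding along the first row, det(A) = a11*M_11 - a12*M_12 + a13*M_13, where M_1j is the (1,j) minor.
Minor M_11 = 4*-5 - -5*1 = -15
Minor M_12 = -5*-5 - -5*5 = 50
Minor M_13 = -5*1 - 4*5 = -25
det = -5*(-15) - 3*(50) + -3*(-25)
    = 75 - 150 + 75
    = 0

0


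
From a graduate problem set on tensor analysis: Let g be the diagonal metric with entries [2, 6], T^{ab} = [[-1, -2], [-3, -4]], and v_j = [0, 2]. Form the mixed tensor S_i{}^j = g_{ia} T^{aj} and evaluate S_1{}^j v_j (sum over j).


Step 1: lower the first index. For a diagonal metric, g_{ia} T^{aj} = g_{ii} T^{ij} (no sum on i).
g_{11} = 2
S_1{}^1 = 2 * T^{11} = 2 * -1 = -2
S_1{}^2 = 2 * T^{12} = 2 * -2 = -4
Step 2: contract S_1{}^j with v_j.
S_1{}^1 * v_1 = -2 * 0 = 0
S_1{}^2 * v_2 = -4 * 2 = -8
Result = 0 + -8 = -8

-8


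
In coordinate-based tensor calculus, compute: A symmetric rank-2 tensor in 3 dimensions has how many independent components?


A symmetric rank-2 tensor in d dimensions has d(d+1)/2 independent components.
d = 3
d(d+1)/2 = 3 * 4 / 2 = 12 / 2 = 6

6


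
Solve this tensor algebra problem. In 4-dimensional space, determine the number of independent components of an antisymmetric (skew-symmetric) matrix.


An antisymmetric rank-2 tensor satisfies A_{ij} = -A_{ji}, so diagonal entries are zero.
The independent components are the upper-triangular entries: C(n, 2) = n(n-1)/2.
n = 4
C(4, 2) = 4 * 3 / 2 = 12 / 2 = 6

6


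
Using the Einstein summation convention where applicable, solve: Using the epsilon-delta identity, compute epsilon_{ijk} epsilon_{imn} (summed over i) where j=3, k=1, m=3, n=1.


Using the identity: epsilon_{ijk} epsilon_{imn} = delta_{jm} delta_{kn} - delta_{jn} delta_{km}.
delta_{33} = 1
delta_{11} = 1
delta_{31} = 0
delta_{13} = 0
Result = 1 * 1 - 0 * 0 = 1 - 0 = 1

1


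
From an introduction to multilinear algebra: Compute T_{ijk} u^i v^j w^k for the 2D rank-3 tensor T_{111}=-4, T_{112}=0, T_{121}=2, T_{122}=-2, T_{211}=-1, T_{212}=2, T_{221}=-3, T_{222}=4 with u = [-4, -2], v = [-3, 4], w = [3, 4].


S = sum over i,j,k of T_{ijk} u_i v_j w_k. Expanding all 8 terms:
T_{111}*u_1*v_1*w_1 = -4*-4*-3*3 = -144  (running total: -144)
T_{112}*u_1*v_1*w_2 = 0*-4*-3*4 = 0  (running total: -144)
T_{121}*u_1*v_2*w_1 = 2*-4*4*3 = -96  (running total: -240)
T_{122}*u_1*v_2*w_2 = -2*-4*4*4 = 128  (running total: -112)
T_{211}*u_2*v_1*w_1 = -1*-2*-3*3 = -18  (running total: -130)
T_{212}*u_2*v_1*w_2 = 2*-2*-3*4 = 48  (running total: -82)
T_{221}*u_2*v_2*w_1 = -3*-2*4*3 = 72  (running total: -10)
T_{222}*u_2*v_2*w_2 = 4*-2*4*4 = -128  (running total: -138)
S = -138

-138


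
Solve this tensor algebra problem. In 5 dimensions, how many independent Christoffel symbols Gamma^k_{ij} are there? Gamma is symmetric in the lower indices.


Christoffel symbols Gamma^k_{ij} are symmetric in i,j, so there are d * d(d+1)/2 independent symbols.
d = 5
d(d+1)/2 = 5 * 6 / 2 = 15
Total = 5 * 15 = 75

75


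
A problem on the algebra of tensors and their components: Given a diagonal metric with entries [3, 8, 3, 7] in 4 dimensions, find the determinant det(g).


For a diagonal metric, the determinant is the product of diagonal entries.
Diagonal entries: 3, 8, 3, 7
det(g) = 3 * 8 * 3 * 7 = 504

504


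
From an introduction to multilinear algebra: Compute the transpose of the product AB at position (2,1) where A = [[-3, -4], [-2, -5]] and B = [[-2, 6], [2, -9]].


(AB)^T_{ij} = (AB)_{ji} = sum_k A_{jk} B_{ki}.
For i=2, j=1 we need (AB)_{12}:
A_{11} * B_{12} = -3 * 6 = -18
A_{12} * B_{22} = -4 * -9 = 36
Sum = -18 + 36 = 18

18


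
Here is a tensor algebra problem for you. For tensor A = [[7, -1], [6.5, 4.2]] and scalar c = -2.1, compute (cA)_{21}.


Scalar multiplication: (cA)_{ij} = c * A_{ij}.
c = -2.1
A_{21} = 6.5
(cA)_{21} = -2.1 * 6.5 = -13.65

-13.65


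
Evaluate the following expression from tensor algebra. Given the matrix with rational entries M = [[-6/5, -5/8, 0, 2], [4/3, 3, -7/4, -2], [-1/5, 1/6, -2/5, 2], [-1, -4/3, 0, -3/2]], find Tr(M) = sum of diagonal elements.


The trace is the sum of diagonal entries.
Diagonal: M[1,1] = -6/5, M[2,2] = 3, M[3,3] = -2/5, M[4,4] = -3/2
Tr(M) = -6/5 + 3 + -2/5 + -3/2
Computing step by step:
After adding M[1,1]: -6/5
After adding M[2,2]: 9/5
After adding M[3,3]: 7/5
After adding M[4,4]: -1/10
Tr(M) = -1/10

-1/10


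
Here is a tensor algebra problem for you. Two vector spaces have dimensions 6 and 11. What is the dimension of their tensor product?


The dimension of a tensor product is the product of dimensions.
dim(V) = 6, dim(W) = 11
dim(V (x) W) = 6 * 11 = 66

66


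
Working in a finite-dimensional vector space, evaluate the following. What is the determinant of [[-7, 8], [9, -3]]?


For a 2x2 matrix [[a, b], [c, d]], det = a*d - b*c.
a = -7, b = 8, c = 9, d = -3
a*d = -7 * -3 = 21
b*c = 8 * 9 = 72
det = 21 - 72 = -51

-51


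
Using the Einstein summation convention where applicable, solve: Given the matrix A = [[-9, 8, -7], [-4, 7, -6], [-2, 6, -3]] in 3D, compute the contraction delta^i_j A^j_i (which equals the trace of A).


The contraction (trace) of a rank-2 tensor is the sum of its diagonal elements.
Diagonal entries: A[1,1] = -9, A[2,2] = 7, A[3,3] = -3
Tr(A) = -9 + 7 + -3 = -5

-5


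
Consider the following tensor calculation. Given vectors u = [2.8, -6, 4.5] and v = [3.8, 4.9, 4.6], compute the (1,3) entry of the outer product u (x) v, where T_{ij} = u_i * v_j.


The outer product entry T_{ij} = u_i * v_j.
We need i=1, j=3.
u_1 = 2.8, v_3 = 4.6
T_{1,3} = 2.8 * 4.6 = 12.88

12.88


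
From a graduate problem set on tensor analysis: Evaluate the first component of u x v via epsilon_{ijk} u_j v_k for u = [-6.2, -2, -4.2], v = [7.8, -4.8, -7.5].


(u x v)_1 = sum_{j,k} epsilon_{1jk} u_j v_k. Only permutations of (1,2,3) contribute; the two non-zero terms are:
eps_{123} u_2 v_3 = 1 * -2 * -7.5 = 15
eps_{132} u_3 v_2 = -1 * -4.2 * -4.8 = -20.16
(u x v)_1 = -5.16

-5.16


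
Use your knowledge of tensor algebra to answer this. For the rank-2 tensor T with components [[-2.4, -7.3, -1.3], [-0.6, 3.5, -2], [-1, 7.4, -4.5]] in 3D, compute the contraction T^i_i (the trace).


The contraction (trace) of a rank-2 tensor is the sum of its diagonal elements.
Diagonal entries: A[1,1] = -2.4, A[2,2] = 3.5, A[3,3] = -4.5
Tr(A) = -2.4 + 3.5 + -4.5 = -3.4

-3.4


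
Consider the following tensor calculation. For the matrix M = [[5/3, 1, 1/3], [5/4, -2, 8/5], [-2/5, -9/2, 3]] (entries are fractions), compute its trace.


The trace is the sum of diagonal entries.
Diagonal: M[1,1] = 5/3, M[2,2] = -2, M[3,3] = 3
Tr(M) = 5/3 + -2 + 3
Computing step by step:
After adding M[1,1]: 5/3
After adding M[2,2]: -1/3
After adding M[3,3]: 8/3
Tr(M) = 8/3

8/3


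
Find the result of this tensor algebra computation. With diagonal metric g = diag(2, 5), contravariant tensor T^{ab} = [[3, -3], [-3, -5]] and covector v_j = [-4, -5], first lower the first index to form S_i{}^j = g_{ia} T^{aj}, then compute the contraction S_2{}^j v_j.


Step 1: lower the first index. For a diagonal metric, g_{ia} T^{aj} = g_{ii} T^{ij} (no sum on i).
g_{22} = 5
S_2{}^1 = 5 * T^{21} = 5 * -3 = -15
S_2{}^2 = 5 * T^{22} = 5 * -5 = -25
Step 2: contract S_2{}^j with v_j.
S_2{}^1 * v_1 = -15 * -4 = 60
S_2{}^2 * v_2 = -25 * -5 = 125
Result = 60 + 125 = 185

185


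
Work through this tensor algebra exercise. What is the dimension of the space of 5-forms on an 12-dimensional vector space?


The dimension of the space of p-forms on an n-dimensional space is C(n, p).
n = 12, p = 5
C(12, 5) = 12! / (5! * 7!) = 792

792


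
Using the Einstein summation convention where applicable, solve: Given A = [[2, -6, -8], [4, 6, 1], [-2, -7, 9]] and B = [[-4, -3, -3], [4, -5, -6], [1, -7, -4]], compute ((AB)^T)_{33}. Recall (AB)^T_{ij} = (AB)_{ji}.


(AB)^T_{ij} = (AB)_{ji} = sum_k A_{jk} B_{ki}.
For i=3, j=3 we need (AB)_{33}:
A_{31} * B_{13} = -2 * -3 = 6
A_{32} * B_{23} = -7 * -6 = 42
A_{33} * B_{33} = 9 * -4 = -36
Sum = 6 + 42 + -36 = 12

12


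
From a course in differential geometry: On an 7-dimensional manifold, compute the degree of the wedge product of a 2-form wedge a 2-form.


The degree of a wedge product is the sum of the degrees of the individual forms.
Degrees: 2, 2
Total degree = 2 + 2 = 4

4


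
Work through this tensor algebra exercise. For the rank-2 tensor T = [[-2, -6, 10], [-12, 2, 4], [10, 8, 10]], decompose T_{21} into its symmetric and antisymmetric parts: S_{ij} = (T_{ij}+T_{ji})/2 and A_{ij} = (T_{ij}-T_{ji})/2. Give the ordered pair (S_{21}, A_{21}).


T_{21} = -12
T_{12} = -6
S_{21} = (-12 + -6)/2 = -18/2 = -9
A_{21} = (-12 - -6)/2 = -6/2 = -3
Check: S + A = -9 + -3 = -12 = T_{21}.

(-9, -3)


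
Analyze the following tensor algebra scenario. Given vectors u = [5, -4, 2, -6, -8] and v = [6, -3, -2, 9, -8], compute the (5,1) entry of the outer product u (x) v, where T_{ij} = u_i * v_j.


The outer product entry T_{ij} = u_i * v_j.
We need i=5, j=1.
u_5 = -8, v_1 = 6
T_{5,1} = -8 * 6 = -48

-48
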